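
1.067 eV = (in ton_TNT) 4.086e-29. Check: 1 eV = 1.6021766e-19 J, so 1.067 eV = 1.067 * 1.6021766e-19 = 1.7095225e-19 J. 1 ton_TNT = 4.184e+09 J, so 1.7095225e-19 J = 1.7095225e-19 / 4.184e+09 = 4.0858568e-29 ton_TNT ≈ 4.086e-29 ton_TNT (4 s.f.).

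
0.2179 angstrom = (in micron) 1 angstrom = 1e-10 m, so 0.2179 angstrom = 0.2179 * 1e-10 = 2.179e-11 m. 1 micron = 1e-06 m, so 2.179e-11 m = 2.179e-11 / 1e-06 = 2.179e-05 micron. Final answer: 2.179e-05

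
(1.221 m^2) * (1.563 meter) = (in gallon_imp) 1.221 m^2 is already in m^2. 1.563 meter = 1.563 m. Combine: 1.221 m^2 * 1.563 m = 1.908423 m^3. 1 gallon_imp = 0.00454609 m^3, so 1.908423 m^3 = 1.908423 / 0.00454609 = 419.79437 gallon_imp ≈ 419.8 gallon_imp (4 s.f.). Final answer: 419.8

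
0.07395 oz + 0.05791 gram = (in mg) 1 oz = 0.028349523 kg, so 0.07395 oz = 0.07395 * 0.028349523 = 0.0020964472 kg. 1 gram = 0.001 kg, so 0.05791 gram = 0.05791 * 0.001 = 5.791e-05 kg. Sum: 0.0020964472 + 5.791e-05 = 0.0021543572 kg. 1 mg = 1e-06 kg, so 0.0021543572 kg = 0.0021543572 / 1e-06 = 2154.3572 mg ≈ 2154 mg (4 s.f.). Final answer: 2154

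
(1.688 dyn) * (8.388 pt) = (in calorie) 1 dyn = 1e-05 N, so 1.688 dyn = 1.688 * 1e-05 = 1.688e-05 N. 1 pt = 0.00035277778 m, so 8.388 pt = 8.388 * 0.00035277778 = 0.0029591 m. Combine: 1.688e-05 N * 0.0029591 m = 4.9949608e-08 J. 1 calorie = 4.184 J, so 4.9949608e-08 J = 4.9949608e-08 / 4.184 = 1.1938243e-08 calorie ≈ 1.194e-08 calorie (4 s.f.). Final answer: 1.194e-08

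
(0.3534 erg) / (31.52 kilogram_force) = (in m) 1.143e-10. Check: 1 erg = 1e-07 J, so 0.3534 erg = 0.3534 * 1e-07 = 3.534e-08 J. 1 kilogram_force = 9.80665 N, so 31.52 kilogram_force = 31.52 * 9.80665 = 309.10561 N. Combine: 3.534e-08 J / 309.10561 N = 1.1432986e-10 m. Result: 1.1432986e-10 m ≈ 1.143e-10 m (4 s.f.).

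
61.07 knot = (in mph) 1 knot = 0.51444444 m/s, so 61.07 knot = 61.07 * 0.51444444 = 31.417122 m/s. 1 mph = 0.44704 m/s, so 31.417122 m/s = 31.417122 / 0.44704 = 70.278101 mph ≈ 70.28 mph (4 s.f.). Final answer: 70.28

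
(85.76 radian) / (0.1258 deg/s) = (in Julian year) 85.76 radian = 85.76 rad. 1 deg/s = 0.017453293 rad/s, so 0.1258 deg/s = 0.1258 * 0.017453293 = 0.0021956242 rad/s. Combine: 85.76 rad / 0.0021956242 rad/s = 39059.508 s. 1 Julian year = 31557600 s, so 39059.508 s = 39059.508 / 31557600 = 0.0012377211 Julian year ≈ 0.001238 Julian year (4 s.f.). Final answer: 0.001238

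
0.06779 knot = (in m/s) 0.03487. Check: 1 knot = 0.51444444 m/s, so 0.06779 knot = 0.06779 * 0.51444444 = 0.034874189 m/s. Result: 0.034874189 m/s ≈ 0.03487 m/s (4 s.f.).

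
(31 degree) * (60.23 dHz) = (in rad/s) 3.259. Check: 1 degree = 0.017453293 rad, so 31 degree = 31 * 0.017453293 = 0.54105207 rad. 1 dHz = 0.1 Hz, so 60.23 dHz = 60.23 * 0.1 = 6.023 Hz. Combine: 0.54105207 rad * 6.023 Hz = 3.2587566 rad/s. Result: 3.2587566 rad/s ≈ 3.259 rad/s (4 s.f.).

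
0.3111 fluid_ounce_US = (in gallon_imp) 0.002024. Check: 1 fluid_ounce_US = 2.957353e-05 m^3, so 0.3111 fluid_ounce_US = 0.3111 * 2.957353e-05 = 9.200325e-06 m^3. 1 gallon_imp = 0.00454609 m^3, so 9.200325e-06 m^3 = 9.200325e-06 / 0.00454609 = 0.0020237886 gallon_imp ≈ 0.002024 gallon_imp (4 s.f.).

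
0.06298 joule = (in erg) 6.298e+05. Check: 0.06298 joule = 0.06298 J. 1 erg = 1e-07 J, so 0.06298 J = 0.06298 / 1e-07 = 629800 erg ≈ 6.298e+05 erg (4 s.f.).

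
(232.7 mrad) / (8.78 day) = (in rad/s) 3.068e-07. Check: 1 mrad = 0.001 rad, so 232.7 mrad = 232.7 * 0.001 = 0.2327 rad. 1 day = 86400 s, so 8.78 day = 8.78 * 86400 = 758592 s. Combine: 0.2327 rad / 758592 s = 3.0675251e-07 rad/s. Result: 3.0675251e-07 rad/s ≈ 3.068e-07 rad/s (4 s.f.).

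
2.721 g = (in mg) 2721. Check: 1 g = 0.001 kg, so 2.721 g = 2.721 * 0.001 = 0.002721 kg. 1 mg = 1e-06 kg, so 0.002721 kg = 0.002721 / 1e-06 = 2721 mg.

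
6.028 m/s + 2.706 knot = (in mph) 6.028 m/s is already in m/s. 1 knot = 0.51444444 m/s, so 2.706 knot = 2.706 * 0.51444444 = 1.3920867 m/s. Sum: 6.028 + 1.3920867 = 7.4200867 m/s. 1 mph = 0.44704 m/s, so 7.4200867 m/s = 7.4200867 / 0.44704 = 16.598261 mph ≈ 16.6 mph (4 s.f.). Final answer: 16.6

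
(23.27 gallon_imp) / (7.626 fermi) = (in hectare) 1 gallon_imp = 0.00454609 m^3, so 23.27 gallon_imp = 23.27 * 0.00454609 = 0.10578751 m^3. 1 fermi = 1e-15 m, so 7.626 fermi = 7.626 * 1e-15 = 7.626e-15 m. Combine: 0.10578751 m^3 / 7.626e-15 m = 1.3871953e+13 m^2. 1 hectare = 10000 m^2, so 1.3871953e+13 m^2 = 1.3871953e+13 / 10000 = 1.3871953e+09 hectare ≈ 1.387e+09 hectare (4 s.f.). Final answer: 1.387e+09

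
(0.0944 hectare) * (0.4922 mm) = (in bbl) 1 hectare = 10000 m^2, so 0.0944 hectare = 0.0944 * 10000 = 944 m^2. 1 mm = 0.001 m, so 0.4922 mm = 0.4922 * 0.001 = 0.0004922 m. Combine: 944 m^2 * 0.0004922 m = 0.4646368 m^3. 1 bbl = 0.15898729 m^3, so 0.4646368 m^3 = 0.4646368 / 0.15898729 = 2.9224775 bbl ≈ 2.922 bbl (4 s.f.). Final answer: 2.922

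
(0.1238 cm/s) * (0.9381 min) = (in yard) 1 cm/s = 0.01 m/s, so 0.1238 cm/s = 0.1238 * 0.01 = 0.001238 m/s. 1 min = 60 s, so 0.9381 min = 0.9381 * 60 = 56.286 s. Combine: 0.001238 m/s * 56.286 s = 0.069682068 m. 1 yard = 0.9144 m, so 0.069682068 m = 0.069682068 / 0.9144 = 0.076205236 yard ≈ 0.07621 yard (4 s.f.). Final answer: 0.07621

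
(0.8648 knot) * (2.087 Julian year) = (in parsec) 9.496e-10. Check: 1 knot = 0.51444444 m/s, so 0.8648 knot = 0.8648 * 0.51444444 = 0.44489156 m/s. 1 Julian year = 31557600 s, so 2.087 Julian year = 2.087 * 31557600 = 65860711 s. Combine: 0.44489156 m/s * 65860711 s = 29300874 m. 1 parsec = 3.0856776e+16 m, so 29300874 m = 29300874 / 3.0856776e+16 = 9.4957666e-10 parsec ≈ 9.496e-10 parsec (4 s.f.).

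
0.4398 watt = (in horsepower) 0.4398 watt = 0.4398 W. 1 horsepower = 745.69987 W, so 0.4398 W = 0.4398 / 745.69987 = 0.00058978152 horsepower ≈ 0.0005898 horsepower (4 s.f.). Final answer: 0.0005898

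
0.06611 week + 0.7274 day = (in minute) 1714. Check: 1 week = 604800 s, so 0.06611 week = 0.06611 * 604800 = 39983.328 s. 1 day = 86400 s, so 0.7274 day = 0.7274 * 86400 = 62847.36 s. Sum: 39983.328 + 62847.36 = 102830.69 s. 1 minute = 60 s, so 102830.69 s = 102830.69 / 60 = 1713.8448 minute ≈ 1714 minute (4 s.f.).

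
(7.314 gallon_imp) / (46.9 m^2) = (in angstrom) 1 gallon_imp = 0.00454609 m^3, so 7.314 gallon_imp = 7.314 * 0.00454609 = 0.033250102 m^3. 46.9 m^2 is already in m^2. Combine: 0.033250102 m^3 / 46.9 m^2 = 0.0007089574 m. 1 angstrom = 1e-10 m, so 0.0007089574 m = 0.0007089574 / 1e-10 = 7089574 angstrom ≈ 7.09e+06 angstrom (4 s.f.). Final answer: 7.09e+06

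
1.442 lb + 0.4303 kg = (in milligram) 1 lb = 0.45359237 kg, so 1.442 lb = 1.442 * 0.45359237 = 0.6540802 kg. 0.4303 kg is already in kg. Sum: 0.6540802 + 0.4303 = 1.0843802 kg. 1 milligram = 1e-06 kg, so 1.0843802 kg = 1.0843802 / 1e-06 = 1084380.2 milligram ≈ 1.084e+06 milligram (4 s.f.). Final answer: 1.084e+06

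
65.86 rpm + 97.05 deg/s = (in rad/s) 8.591. Check: 1 rpm = 0.10471976 rad/s, so 65.86 rpm = 65.86 * 0.10471976 = 6.8968431 rad/s. 1 deg/s = 0.017453293 rad/s, so 97.05 deg/s = 97.05 * 0.017453293 = 1.693842 rad/s. Sum: 6.8968431 + 1.693842 = 8.5906851 rad/s. Result: 8.5906851 rad/s ≈ 8.591 rad/s (4 s.f.).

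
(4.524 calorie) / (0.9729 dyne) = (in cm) 1.946e+08. Check: 1 calorie = 4.184 J, so 4.524 calorie = 4.524 * 4.184 = 18.928416 J. 1 dyne = 1e-05 N, so 0.9729 dyne = 0.9729 * 1e-05 = 9.729e-06 N. Combine: 18.928416 J / 9.729e-06 N = 1945566.5 m. 1 cm = 0.01 m, so 1945566.5 m = 1945566.5 / 0.01 = 1.9455665e+08 cm ≈ 1.946e+08 cm (4 s.f.).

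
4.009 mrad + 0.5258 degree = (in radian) 1 mrad = 0.001 rad, so 4.009 mrad = 4.009 * 0.001 = 0.004009 rad. 1 degree = 0.017453293 rad, so 0.5258 degree = 0.5258 * 0.017453293 = 0.0091769412 rad. Sum: 0.004009 + 0.0091769412 = 0.013185941 rad. 0.013185941 rad = 0.013185941 radian ≈ 0.01319 radian (4 s.f.). Final answer: 0.01319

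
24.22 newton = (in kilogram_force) 24.22 newton = 24.22 N. 1 kilogram_force = 9.80665 N, so 24.22 N = 24.22 / 9.80665 = 2.4697527 kilogram_force ≈ 2.47 kilogram_force (4 s.f.). Final answer: 2.47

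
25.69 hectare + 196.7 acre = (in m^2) 1.053e+06. Check: 1 hectare = 10000 m^2, so 25.69 hectare = 25.69 * 10000 = 256900 m^2. 1 acre = 4046.8564 m^2, so 196.7 acre = 196.7 * 4046.8564 = 796016.66 m^2. Sum: 256900 + 796016.66 = 1052916.7 m^2. Result: 1052916.7 m^2 ≈ 1.053e+06 m^2 (4 s.f.).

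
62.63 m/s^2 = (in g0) 6.386. Check: 1 g0 = 9.80665 m/s^2, so 62.63 m/s^2 = 62.63 / 9.80665 = 6.3864826 g0 ≈ 6.386 g0 (4 s.f.).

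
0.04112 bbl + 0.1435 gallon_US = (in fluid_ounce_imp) 1 bbl = 0.15898729 m^3, so 0.04112 bbl = 0.04112 * 0.15898729 = 0.0065375576 m^3. 1 gallon_US = 0.0037854118 m^3, so 0.1435 gallon_US = 0.1435 * 0.0037854118 = 0.00054320659 m^3. Sum: 0.0065375576 + 0.00054320659 = 0.0070807642 m^3. 1 fluid_ounce_imp = 2.8413063e-05 m^3, so 0.0070807642 m^3 = 0.0070807642 / 2.8413063e-05 = 249.20806 fluid_ounce_imp ≈ 249.2 fluid_ounce_imp (4 s.f.). Final answer: 249.2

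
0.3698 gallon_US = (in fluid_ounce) 47.33. Check: 1 gallon_US = 0.0037854118 m^3, so 0.3698 gallon_US = 0.3698 * 0.0037854118 = 0.0013998453 m^3. 1 fluid_ounce = 2.957353e-05 m^3, so 0.0013998453 m^3 = 0.0013998453 / 2.957353e-05 = 47.3344 fluid_ounce ≈ 47.33 fluid_ounce (4 s.f.).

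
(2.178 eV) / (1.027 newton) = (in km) 1 eV = 1.6021766e-19 J, so 2.178 eV = 2.178 * 1.6021766e-19 = 3.4895407e-19 J. 1.027 newton = 1.027 N. Combine: 3.4895407e-19 J / 1.027 N = 3.3978001e-19 m. 1 km = 1000 m, so 3.3978001e-19 m = 3.3978001e-19 / 1000 = 3.3978001e-22 km ≈ 3.398e-22 km (4 s.f.). Final answer: 3.398e-22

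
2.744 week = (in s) 1 week = 604800 s, so 2.744 week = 2.744 * 604800 = 1659571.2 s. Result: 1659571.2 s ≈ 1.66e+06 s (4 s.f.). Final answer: 1.66e+06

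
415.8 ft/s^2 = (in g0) 1 ft/s^2 = 0.3048 m/s^2, so 415.8 ft/s^2 = 415.8 * 0.3048 = 126.73584 m/s^2. 1 g0 = 9.80665 m/s^2, so 126.73584 m/s^2 = 126.73584 / 9.80665 = 12.923459 g0 ≈ 12.92 g0 (4 s.f.). Final answer: 12.92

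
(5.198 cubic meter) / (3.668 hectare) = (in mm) 5.198 cubic meter = 5.198 m^3. 1 hectare = 10000 m^2, so 3.668 hectare = 3.668 * 10000 = 36680 m^2. Combine: 5.198 m^3 / 36680 m^2 = 0.0001417121 m. 1 mm = 0.001 m, so 0.0001417121 m = 0.0001417121 / 0.001 = 0.1417121 mm ≈ 0.1417 mm (4 s.f.). Final answer: 0.1417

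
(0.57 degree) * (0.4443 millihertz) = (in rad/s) 1 degree = 0.017453293 rad, so 0.57 degree = 0.57 * 0.017453293 = 0.0099483767 rad. 1 millihertz = 0.001 Hz, so 0.4443 millihertz = 0.4443 * 0.001 = 0.0004443 Hz. Combine: 0.0099483767 rad * 0.0004443 Hz = 4.4200638e-06 rad/s. Result: 4.4200638e-06 rad/s ≈ 4.42e-06 rad/s (4 s.f.). Final answer: 4.42e-06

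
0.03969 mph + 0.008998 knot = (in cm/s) 1 mph = 0.44704 m/s, so 0.03969 mph = 0.03969 * 0.44704 = 0.017743018 m/s. 1 knot = 0.51444444 m/s, so 0.008998 knot = 0.008998 * 0.51444444 = 0.0046289711 m/s. Sum: 0.017743018 + 0.0046289711 = 0.022371989 m/s. 1 cm/s = 0.01 m/s, so 0.022371989 m/s = 0.022371989 / 0.01 = 2.2371989 cm/s ≈ 2.237 cm/s (4 s.f.). Final answer: 2.237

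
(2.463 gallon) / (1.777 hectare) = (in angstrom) 5247. Check: 1 gallon = 0.0037854118 m^3, so 2.463 gallon = 2.463 * 0.0037854118 = 0.0093234692 m^3. 1 hectare = 10000 m^2, so 1.777 hectare = 1.777 * 10000 = 17770 m^2. Combine: 0.0093234692 m^3 / 17770 m^2 = 5.2467469e-07 m. 1 angstrom = 1e-10 m, so 5.2467469e-07 m = 5.2467469e-07 / 1e-10 = 5246.7469 angstrom ≈ 5247 angstrom (4 s.f.).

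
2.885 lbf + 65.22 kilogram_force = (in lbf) 146.7. Check: 1 lbf = 4.4482216 N, so 2.885 lbf = 2.885 * 4.4482216 = 12.833119 N. 1 kilogram_force = 9.80665 N, so 65.22 kilogram_force = 65.22 * 9.80665 = 639.58971 N. Sum: 12.833119 + 639.58971 = 652.42283 N. 1 lbf = 4.4482216 N, so 652.42283 N = 652.42283 / 4.4482216 = 146.67049 lbf ≈ 146.7 lbf (4 s.f.).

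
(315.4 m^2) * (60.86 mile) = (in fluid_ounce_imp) 1.087e+12. Check: 315.4 m^2 is already in m^2. 1 mile = 1609.344 m, so 60.86 mile = 60.86 * 1609.344 = 97944.676 m. Combine: 315.4 m^2 * 97944.676 m = 30891751 m^3. 1 fluid_ounce_imp = 2.8413063e-05 m^3, so 30891751 m^3 = 30891751 / 2.8413063e-05 = 1.0872376e+12 fluid_ounce_imp ≈ 1.087e+12 fluid_ounce_imp (4 s.f.).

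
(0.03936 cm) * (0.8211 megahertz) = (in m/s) 323.2. Check: 1 cm = 0.01 m, so 0.03936 cm = 0.03936 * 0.01 = 0.0003936 m. 1 megahertz = 1000000 Hz, so 0.8211 megahertz = 0.8211 * 1000000 = 821100 Hz. Combine: 0.0003936 m * 821100 Hz = 323.18496 m/s. Result: 323.18496 m/s ≈ 323.2 m/s (4 s.f.).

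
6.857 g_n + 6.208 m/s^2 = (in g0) 7.49. Check: 1 g_n = 9.80665 m/s^2, so 6.857 g_n = 6.857 * 9.80665 = 67.244199 m/s^2. 6.208 m/s^2 is already in m/s^2. Sum: 67.244199 + 6.208 = 73.452199 m/s^2. 1 g0 = 9.80665 m/s^2, so 73.452199 m/s^2 = 73.452199 / 9.80665 = 7.4900398 g0 ≈ 7.49 g0 (4 s.f.).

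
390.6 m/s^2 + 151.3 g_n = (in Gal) 390.6 m/s^2 is already in m/s^2. 1 g_n = 9.80665 m/s^2, so 151.3 g_n = 151.3 * 9.80665 = 1483.7461 m/s^2. Sum: 390.6 + 1483.7461 = 1874.3461 m/s^2. 1 Gal = 0.01 m/s^2, so 1874.3461 m/s^2 = 1874.3461 / 0.01 = 187434.61 Gal ≈ 1.874e+05 Gal (4 s.f.). Final answer: 1.874e+05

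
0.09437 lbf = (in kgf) 0.04281. Check: 1 lbf = 4.4482216 N, so 0.09437 lbf = 0.09437 * 4.4482216 = 0.41977867 N. 1 kgf = 9.80665 N, so 0.41977867 N = 0.41977867 / 9.80665 = 0.042805512 kgf ≈ 0.04281 kgf (4 s.f.).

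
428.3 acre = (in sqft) 1.866e+07. Check: 1 acre = 4046.8564 m^2, so 428.3 acre = 428.3 * 4046.8564 = 1733268.6 m^2. 1 sqft = 0.09290304 m^2, so 1733268.6 m^2 = 1733268.6 / 0.09290304 = 18656748 sqft ≈ 1.866e+07 sqft (4 s.f.).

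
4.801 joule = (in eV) 2.997e+19. Check: 4.801 joule = 4.801 J. 1 eV = 1.6021766e-19 J, so 4.801 J = 4.801 / 1.6021766e-19 = 2.9965485e+19 eV ≈ 2.997e+19 eV (4 s.f.).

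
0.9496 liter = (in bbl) 1 liter = 0.001 m^3, so 0.9496 liter = 0.9496 * 0.001 = 0.0009496 m^3. 1 bbl = 0.15898729 m^3, so 0.0009496 m^3 = 0.0009496 / 0.15898729 = 0.0059728043 bbl ≈ 0.005973 bbl (4 s.f.). Final answer: 0.005973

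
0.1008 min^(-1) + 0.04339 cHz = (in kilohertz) 2.114e-06. Check: 1 min^(-1) = 0.016666667 Hz, so 0.1008 min^(-1) = 0.1008 * 0.016666667 = 0.00168 Hz. 1 cHz = 0.01 Hz, so 0.04339 cHz = 0.04339 * 0.01 = 0.0004339 Hz. Sum: 0.00168 + 0.0004339 = 0.0021139 Hz. 1 kilohertz = 1000 Hz, so 0.0021139 Hz = 0.0021139 / 1000 = 2.1139e-06 kilohertz ≈ 2.114e-06 kilohertz (4 s.f.).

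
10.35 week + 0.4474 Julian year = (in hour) 5661. Check: 1 week = 604800 s, so 10.35 week = 10.35 * 604800 = 6259680 s. 1 Julian year = 31557600 s, so 0.4474 Julian year = 0.4474 * 31557600 = 14118870 s. Sum: 6259680 + 14118870 = 20378550 s. 1 hour = 3600 s, so 20378550 s = 20378550 / 3600 = 5660.7084 hour ≈ 5661 hour (4 s.f.).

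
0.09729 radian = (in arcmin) 0.09729 radian = 0.09729 rad. 1 arcmin = 0.00029088821 rad, so 0.09729 rad = 0.09729 / 0.00029088821 = 334.45838 arcmin ≈ 334.5 arcmin (4 s.f.). Final answer: 334.5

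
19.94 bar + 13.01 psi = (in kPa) 1 bar = 100000 Pa, so 19.94 bar = 19.94 * 100000 = 1994000 Pa. 1 psi = 6894.7573 Pa, so 13.01 psi = 13.01 * 6894.7573 = 89700.792 Pa. Sum: 1994000 + 89700.792 = 2083700.8 Pa. 1 kPa = 1000 Pa, so 2083700.8 Pa = 2083700.8 / 1000 = 2083.7008 kPa ≈ 2084 kPa (4 s.f.). Final answer: 2084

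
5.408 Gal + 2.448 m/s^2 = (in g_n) 0.2551. Check: 1 Gal = 0.01 m/s^2, so 5.408 Gal = 5.408 * 0.01 = 0.05408 m/s^2. 2.448 m/s^2 is already in m/s^2. Sum: 0.05408 + 2.448 = 2.50208 m/s^2. 1 g_n = 9.80665 m/s^2, so 2.50208 m/s^2 = 2.50208 / 9.80665 = 0.25514115 g_n ≈ 0.2551 g_n (4 s.f.).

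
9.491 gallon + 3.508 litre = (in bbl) 1 gallon = 0.0037854118 m^3, so 9.491 gallon = 9.491 * 0.0037854118 = 0.035927343 m^3. 1 litre = 0.001 m^3, so 3.508 litre = 3.508 * 0.001 = 0.003508 m^3. Sum: 0.035927343 + 0.003508 = 0.039435343 m^3. 1 bbl = 0.15898729 m^3, so 0.039435343 m^3 = 0.039435343 / 0.15898729 = 0.24804085 bbl ≈ 0.248 bbl (4 s.f.). Final answer: 0.248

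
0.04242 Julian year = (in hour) 371.9. Check: 1 Julian year = 31557600 s, so 0.04242 Julian year = 0.04242 * 31557600 = 1338673.4 s. 1 hour = 3600 s, so 1338673.4 s = 1338673.4 / 3600 = 371.85372 hour ≈ 371.9 hour (4 s.f.).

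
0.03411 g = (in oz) 0.001203. Check: 1 g = 0.001 kg, so 0.03411 g = 0.03411 * 0.001 = 3.411e-05 kg. 1 oz = 0.028349523 kg, so 3.411e-05 kg = 3.411e-05 / 0.028349523 = 0.0012031948 oz ≈ 0.001203 oz (4 s.f.).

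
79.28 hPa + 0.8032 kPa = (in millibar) 87.31. Check: 1 hPa = 100 Pa, so 79.28 hPa = 79.28 * 100 = 7928 Pa. 1 kPa = 1000 Pa, so 0.8032 kPa = 0.8032 * 1000 = 803.2 Pa. Sum: 7928 + 803.2 = 8731.2 Pa. 1 millibar = 100 Pa, so 8731.2 Pa = 8731.2 / 100 = 87.312 millibar ≈ 87.31 millibar (4 s.f.).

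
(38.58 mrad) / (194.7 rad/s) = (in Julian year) 1 mrad = 0.001 rad, so 38.58 mrad = 38.58 * 0.001 = 0.03858 rad. 194.7 rad/s is already in rad/s. Combine: 0.03858 rad / 194.7 rad/s = 0.000198151 s. 1 Julian year = 31557600 s, so 0.000198151 s = 0.000198151 / 31557600 = 6.2790263e-12 Julian year ≈ 6.279e-12 Julian year (4 s.f.). Final answer: 6.279e-12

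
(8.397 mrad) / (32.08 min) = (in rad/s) 1 mrad = 0.001 rad, so 8.397 mrad = 8.397 * 0.001 = 0.008397 rad. 1 min = 60 s, so 32.08 min = 32.08 * 60 = 1924.8 s. Combine: 0.008397 rad / 1924.8 s = 4.3625312e-06 rad/s. Result: 4.3625312e-06 rad/s ≈ 4.363e-06 rad/s (4 s.f.). Final answer: 4.363e-06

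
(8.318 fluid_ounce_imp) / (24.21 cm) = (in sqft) 1 fluid_ounce_imp = 2.8413063e-05 m^3, so 8.318 fluid_ounce_imp = 8.318 * 2.8413063e-05 = 0.00023633985 m^3. 1 cm = 0.01 m, so 24.21 cm = 24.21 * 0.01 = 0.2421 m. Combine: 0.00023633985 m^3 / 0.2421 m = 0.00097620757 m^2. 1 sqft = 0.09290304 m^2, so 0.00097620757 m^2 = 0.00097620757 / 0.09290304 = 0.010507811 sqft ≈ 0.01051 sqft (4 s.f.). Final answer: 0.01051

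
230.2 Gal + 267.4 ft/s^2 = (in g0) 8.546. Check: 1 Gal = 0.01 m/s^2, so 230.2 Gal = 230.2 * 0.01 = 2.302 m/s^2. 1 ft/s^2 = 0.3048 m/s^2, so 267.4 ft/s^2 = 267.4 * 0.3048 = 81.50352 m/s^2. Sum: 2.302 + 81.50352 = 83.80552 m/s^2. 1 g0 = 9.80665 m/s^2, so 83.80552 m/s^2 = 83.80552 / 9.80665 = 8.5457847 g0 ≈ 8.546 g0 (4 s.f.).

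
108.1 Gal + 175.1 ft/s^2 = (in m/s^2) 54.45. Check: 1 Gal = 0.01 m/s^2, so 108.1 Gal = 108.1 * 0.01 = 1.081 m/s^2. 1 ft/s^2 = 0.3048 m/s^2, so 175.1 ft/s^2 = 175.1 * 0.3048 = 53.37048 m/s^2. Sum: 1.081 + 53.37048 = 54.45148 m/s^2. Result: 54.45148 m/s^2 ≈ 54.45 m/s^2 (4 s.f.).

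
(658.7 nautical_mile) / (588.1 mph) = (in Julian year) 0.000147. Check: 1 nautical_mile = 1852 m, so 658.7 nautical_mile = 658.7 * 1852 = 1219912.4 m. 1 mph = 0.44704 m/s, so 588.1 mph = 588.1 * 0.44704 = 262.90422 m/s. Combine: 1219912.4 m / 262.90422 m/s = 4640.14 s. 1 Julian year = 31557600 s, so 4640.14 s = 4640.14 / 31557600 = 0.00014703716 Julian year ≈ 0.000147 Julian year (4 s.f.).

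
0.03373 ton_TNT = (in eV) 1 ton_TNT = 4.184e+09 J, so 0.03373 ton_TNT = 0.03373 * 4.184e+09 = 1.4112632e+08 J. 1 eV = 1.6021766e-19 J, so 1.4112632e+08 J = 1.4112632e+08 / 1.6021766e-19 = 8.8084121e+26 eV ≈ 8.808e+26 eV (4 s.f.). Final answer: 8.808e+26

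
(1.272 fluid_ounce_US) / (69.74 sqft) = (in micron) 5.806. Check: 1 fluid_ounce_US = 2.957353e-05 m^3, so 1.272 fluid_ounce_US = 1.272 * 2.957353e-05 = 3.761753e-05 m^3. 1 sqft = 0.09290304 m^2, so 69.74 sqft = 69.74 * 0.09290304 = 6.479058 m^2. Combine: 3.761753e-05 m^3 / 6.479058 m^2 = 5.8060183e-06 m. 1 micron = 1e-06 m, so 5.8060183e-06 m = 5.8060183e-06 / 1e-06 = 5.8060183 micron ≈ 5.806 micron (4 s.f.).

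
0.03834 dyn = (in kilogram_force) 1 dyn = 1e-05 N, so 0.03834 dyn = 0.03834 * 1e-05 = 3.834e-07 N. 1 kilogram_force = 9.80665 N, so 3.834e-07 N = 3.834e-07 / 9.80665 = 3.909592e-08 kilogram_force ≈ 3.91e-08 kilogram_force (4 s.f.). Final answer: 3.91e-08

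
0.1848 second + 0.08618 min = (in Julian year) 1.697e-07. Check: 0.1848 second = 0.1848 s. 1 min = 60 s, so 0.08618 min = 0.08618 * 60 = 5.1708 s. Sum: 0.1848 + 5.1708 = 5.3556 s. 1 Julian year = 31557600 s, so 5.3556 s = 5.3556 / 31557600 = 1.6970872e-07 Julian year ≈ 1.697e-07 Julian year (4 s.f.).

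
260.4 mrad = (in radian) 1 mrad = 0.001 rad, so 260.4 mrad = 260.4 * 0.001 = 0.2604 rad. 0.2604 rad = 0.2604 radian. Final answer: 0.2604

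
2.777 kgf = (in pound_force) 6.122. Check: 1 kgf = 9.80665 N, so 2.777 kgf = 2.777 * 9.80665 = 27.233067 N. 1 pound_force = 4.4482216 N, so 27.233067 N = 27.233067 / 4.4482216 = 6.122237 pound_force ≈ 6.122 pound_force (4 s.f.).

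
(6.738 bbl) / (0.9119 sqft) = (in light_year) 1 bbl = 0.15898729 m^3, so 6.738 bbl = 6.738 * 0.15898729 = 1.0712564 m^3. 1 sqft = 0.09290304 m^2, so 0.9119 sqft = 0.9119 * 0.09290304 = 0.084718282 m^2. Combine: 1.0712564 m^3 / 0.084718282 m^2 = 12.644926 m. 1 light_year = 9.4607305e+15 m, so 12.644926 m = 12.644926 / 9.4607305e+15 = 1.3365697e-15 light_year ≈ 1.337e-15 light_year (4 s.f.). Final answer: 1.337e-15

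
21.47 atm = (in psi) 315.5. Check: 1 atm = 101325 Pa, so 21.47 atm = 21.47 * 101325 = 2175447.8 Pa. 1 psi = 6894.7573 Pa, so 2175447.8 Pa = 2175447.8 / 6894.7573 = 315.52202 psi ≈ 315.5 psi (4 s.f.).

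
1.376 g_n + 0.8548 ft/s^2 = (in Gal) 1 g_n = 9.80665 m/s^2, so 1.376 g_n = 1.376 * 9.80665 = 13.49395 m/s^2. 1 ft/s^2 = 0.3048 m/s^2, so 0.8548 ft/s^2 = 0.8548 * 0.3048 = 0.26054304 m/s^2. Sum: 13.49395 + 0.26054304 = 13.754493 m/s^2. 1 Gal = 0.01 m/s^2, so 13.754493 m/s^2 = 13.754493 / 0.01 = 1375.4493 Gal ≈ 1375 Gal (4 s.f.). Final answer: 1375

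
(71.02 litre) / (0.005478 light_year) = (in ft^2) 1 litre = 0.001 m^3, so 71.02 litre = 71.02 * 0.001 = 0.07102 m^3. 1 light_year = 9.4607305e+15 m, so 0.005478 light_year = 0.005478 * 9.4607305e+15 = 5.1825882e+13 m. Combine: 0.07102 m^3 / 5.1825882e+13 m = 1.3703578e-15 m^2. 1 ft^2 = 0.09290304 m^2, so 1.3703578e-15 m^2 = 1.3703578e-15 / 0.09290304 = 1.4750408e-14 ft^2 ≈ 1.475e-14 ft^2 (4 s.f.). Final answer: 1.475e-14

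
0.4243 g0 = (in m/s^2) 4.161. Check: 1 g0 = 9.80665 m/s^2, so 0.4243 g0 = 0.4243 * 9.80665 = 4.1609616 m/s^2. Result: 4.1609616 m/s^2 ≈ 4.161 m/s^2 (4 s.f.).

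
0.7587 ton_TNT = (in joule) 1 ton_TNT = 4.184e+09 J, so 0.7587 ton_TNT = 0.7587 * 4.184e+09 = 3.1744008e+09 J. 3.1744008e+09 J = 3.1744008e+09 joule ≈ 3.174e+09 joule (4 s.f.). Final answer: 3.174e+09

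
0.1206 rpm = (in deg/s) 0.7236. Check: 1 rpm = 0.10471976 rad/s, so 0.1206 rpm = 0.1206 * 0.10471976 = 0.012629202 rad/s. 1 deg/s = 0.017453293 rad/s, so 0.012629202 rad/s = 0.012629202 / 0.017453293 = 0.7236 deg/s.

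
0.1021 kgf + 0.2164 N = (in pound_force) 1 kgf = 9.80665 N, so 0.1021 kgf = 0.1021 * 9.80665 = 1.001259 N. 0.2164 N is already in N. Sum: 1.001259 + 0.2164 = 1.217659 N. 1 pound_force = 4.4482216 N, so 1.217659 N = 1.217659 / 4.4482216 = 0.27374062 pound_force ≈ 0.2737 pound_force (4 s.f.). Final answer: 0.2737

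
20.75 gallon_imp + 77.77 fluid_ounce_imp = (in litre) 96.54. Check: 1 gallon_imp = 0.00454609 m^3, so 20.75 gallon_imp = 20.75 * 0.00454609 = 0.094331367 m^3. 1 fluid_ounce_imp = 2.8413063e-05 m^3, so 77.77 fluid_ounce_imp = 77.77 * 2.8413063e-05 = 0.0022096839 m^3. Sum: 0.094331367 + 0.0022096839 = 0.096541051 m^3. 1 litre = 0.001 m^3, so 0.096541051 m^3 = 0.096541051 / 0.001 = 96.541051 litre ≈ 96.54 litre (4 s.f.).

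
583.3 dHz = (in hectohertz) 0.5833. Check: 1 dHz = 0.1 Hz, so 583.3 dHz = 583.3 * 0.1 = 58.33 Hz. 1 hectohertz = 100 Hz, so 58.33 Hz = 58.33 / 100 = 0.5833 hectohertz.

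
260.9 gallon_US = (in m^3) 0.9876. Check: 1 gallon_US = 0.0037854118 m^3, so 260.9 gallon_US = 260.9 * 0.0037854118 = 0.98761393 m^3. Result: 0.98761393 m^3 ≈ 0.9876 m^3 (4 s.f.).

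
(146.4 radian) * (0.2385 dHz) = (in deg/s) 146.4 radian = 146.4 rad. 1 dHz = 0.1 Hz, so 0.2385 dHz = 0.2385 * 0.1 = 0.02385 Hz. Combine: 146.4 rad * 0.02385 Hz = 3.49164 rad/s. 1 deg/s = 0.017453293 rad/s, so 3.49164 rad/s = 3.49164 / 0.017453293 = 200.05624 deg/s ≈ 200.1 deg/s (4 s.f.). Final answer: 200.1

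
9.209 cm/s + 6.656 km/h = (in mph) 4.342. Check: 1 cm/s = 0.01 m/s, so 9.209 cm/s = 9.209 * 0.01 = 0.09209 m/s. 1 km/h = 0.27777778 m/s, so 6.656 km/h = 6.656 * 0.27777778 = 1.8488889 m/s. Sum: 0.09209 + 1.8488889 = 1.9409789 m/s. 1 mph = 0.44704 m/s, so 1.9409789 m/s = 1.9409789 / 0.44704 = 4.3418461 mph ≈ 4.342 mph (4 s.f.).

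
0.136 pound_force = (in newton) 0.605. Check: 1 pound_force = 4.4482216 N, so 0.136 pound_force = 0.136 * 4.4482216 = 0.60495814 N. 0.60495814 N = 0.60495814 newton ≈ 0.605 newton (4 s.f.).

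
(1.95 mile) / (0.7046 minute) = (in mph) 166.1. Check: 1 mile = 1609.344 m, so 1.95 mile = 1.95 * 1609.344 = 3138.2208 m. 1 minute = 60 s, so 0.7046 minute = 0.7046 * 60 = 42.276 s. Combine: 3138.2208 m / 42.276 s = 74.231734 m/s. 1 mph = 0.44704 m/s, so 74.231734 m/s = 74.231734 / 0.44704 = 166.05166 mph ≈ 166.1 mph (4 s.f.).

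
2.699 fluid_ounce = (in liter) 1 fluid_ounce = 2.957353e-05 m^3, so 2.699 fluid_ounce = 2.699 * 2.957353e-05 = 7.9818956e-05 m^3. 1 liter = 0.001 m^3, so 7.9818956e-05 m^3 = 7.9818956e-05 / 0.001 = 0.079818956 liter ≈ 0.07982 liter (4 s.f.). Final answer: 0.07982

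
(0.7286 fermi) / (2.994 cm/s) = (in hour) 6.76e-18. Check: 1 fermi = 1e-15 m, so 0.7286 fermi = 0.7286 * 1e-15 = 7.286e-16 m. 1 cm/s = 0.01 m/s, so 2.994 cm/s = 2.994 * 0.01 = 0.02994 m/s. Combine: 7.286e-16 m / 0.02994 m/s = 2.4335337e-14 s. 1 hour = 3600 s, so 2.4335337e-14 s = 2.4335337e-14 / 3600 = 6.7598159e-18 hour ≈ 6.76e-18 hour (4 s.f.).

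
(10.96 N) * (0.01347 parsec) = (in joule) 4.555e+15. Check: 10.96 N is already in N. 1 parsec = 3.0856776e+16 m, so 0.01347 parsec = 0.01347 * 3.0856776e+16 = 4.1564077e+14 m. Combine: 10.96 N * 4.1564077e+14 m = 4.5554228e+15 J. 4.5554228e+15 J = 4.5554228e+15 joule ≈ 4.555e+15 joule (4 s.f.).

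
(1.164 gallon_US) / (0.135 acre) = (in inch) 1 gallon_US = 0.0037854118 m^3, so 1.164 gallon_US = 1.164 * 0.0037854118 = 0.0044062193 m^3. 1 acre = 4046.8564 m^2, so 0.135 acre = 0.135 * 4046.8564 = 546.32562 m^2. Combine: 0.0044062193 m^3 / 546.32562 m^2 = 8.0651889e-06 m. 1 inch = 0.0254 m, so 8.0651889e-06 m = 8.0651889e-06 / 0.0254 = 0.00031752712 inch ≈ 0.0003175 inch (4 s.f.). Final answer: 0.0003175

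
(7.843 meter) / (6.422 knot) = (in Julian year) 7.523e-08. Check: 7.843 meter = 7.843 m. 1 knot = 0.51444444 m/s, so 6.422 knot = 6.422 * 0.51444444 = 3.3037622 m/s. Combine: 7.843 m / 3.3037622 m/s = 2.3739602 s. 1 Julian year = 31557600 s, so 2.3739602 s = 2.3739602 / 31557600 = 7.5226259e-08 Julian year ≈ 7.523e-08 Julian year (4 s.f.).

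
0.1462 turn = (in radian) 0.9186. Check: 1 turn = 6.2831853 rad, so 0.1462 turn = 0.1462 * 6.2831853 = 0.91860169 rad. 0.91860169 rad = 0.91860169 radian ≈ 0.9186 radian (4 s.f.).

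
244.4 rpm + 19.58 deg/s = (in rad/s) 25.94. Check: 1 rpm = 0.10471976 rad/s, so 244.4 rpm = 244.4 * 0.10471976 = 25.593508 rad/s. 1 deg/s = 0.017453293 rad/s, so 19.58 deg/s = 19.58 * 0.017453293 = 0.34173547 rad/s. Sum: 25.593508 + 0.34173547 = 25.935244 rad/s. Result: 25.935244 rad/s ≈ 25.94 rad/s (4 s.f.).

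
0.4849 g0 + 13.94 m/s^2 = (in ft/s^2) 1 g0 = 9.80665 m/s^2, so 0.4849 g0 = 0.4849 * 9.80665 = 4.7552446 m/s^2. 13.94 m/s^2 is already in m/s^2. Sum: 4.7552446 + 13.94 = 18.695245 m/s^2. 1 ft/s^2 = 0.3048 m/s^2, so 18.695245 m/s^2 = 18.695245 / 0.3048 = 61.336104 ft/s^2 ≈ 61.34 ft/s^2 (4 s.f.). Final answer: 61.34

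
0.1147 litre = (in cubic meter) 0.0001147. Check: 1 litre = 0.001 m^3, so 0.1147 litre = 0.1147 * 0.001 = 0.0001147 m^3. 0.0001147 m^3 = 0.0001147 cubic meter.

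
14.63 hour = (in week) 0.08708. Check: 1 hour = 3600 s, so 14.63 hour = 14.63 * 3600 = 52668 s. 1 week = 604800 s, so 52668 s = 52668 / 604800 = 0.087083333 week ≈ 0.08708 week (4 s.f.).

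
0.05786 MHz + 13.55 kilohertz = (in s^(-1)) 1 MHz = 1000000 Hz, so 0.05786 MHz = 0.05786 * 1000000 = 57860 Hz. 1 kilohertz = 1000 Hz, so 13.55 kilohertz = 13.55 * 1000 = 13550 Hz. Sum: 57860 + 13550 = 71410 Hz. 71410 Hz = 71410 s^(-1) ≈ 7.141e+04 s^(-1) (4 s.f.). Final answer: 7.141e+04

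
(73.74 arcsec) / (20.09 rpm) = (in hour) 4.72e-08. Check: 1 arcsec = 4.8481368e-06 rad, so 73.74 arcsec = 73.74 * 4.8481368e-06 = 0.00035750161 rad. 1 rpm = 0.10471976 rad/s, so 20.09 rpm = 20.09 * 0.10471976 = 2.1038199 rad/s. Combine: 0.00035750161 rad / 2.1038199 rad/s = 0.00016992976 s. 1 hour = 3600 s, so 0.00016992976 s = 0.00016992976 / 3600 = 4.7202711e-08 hour ≈ 4.72e-08 hour (4 s.f.).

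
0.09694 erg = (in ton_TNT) 2.317e-18. Check: 1 erg = 1e-07 J, so 0.09694 erg = 0.09694 * 1e-07 = 9.694e-09 J. 1 ton_TNT = 4.184e+09 J, so 9.694e-09 J = 9.694e-09 / 4.184e+09 = 2.3169216e-18 ton_TNT ≈ 2.317e-18 ton_TNT (4 s.f.).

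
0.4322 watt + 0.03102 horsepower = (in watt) 0.4322 watt = 0.4322 W. 1 horsepower = 745.69987 W, so 0.03102 horsepower = 0.03102 * 745.69987 = 23.13161 W. Sum: 0.4322 + 23.13161 = 23.56381 W. 23.56381 W = 23.56381 watt ≈ 23.56 watt (4 s.f.). Final answer: 23.56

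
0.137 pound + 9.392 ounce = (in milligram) 1 pound = 0.45359237 kg, so 0.137 pound = 0.137 * 0.45359237 = 0.062142155 kg. 1 ounce = 0.028349523 kg, so 9.392 ounce = 9.392 * 0.028349523 = 0.26625872 kg. Sum: 0.062142155 + 0.26625872 = 0.32840088 kg. 1 milligram = 1e-06 kg, so 0.32840088 kg = 0.32840088 / 1e-06 = 328400.88 milligram ≈ 3.284e+05 milligram (4 s.f.). Final answer: 3.284e+05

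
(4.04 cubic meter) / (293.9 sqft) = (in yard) 4.04 cubic meter = 4.04 m^3. 1 sqft = 0.09290304 m^2, so 293.9 sqft = 293.9 * 0.09290304 = 27.304203 m^2. Combine: 4.04 m^3 / 27.304203 m^2 = 0.14796257 m. 1 yard = 0.9144 m, so 0.14796257 m = 0.14796257 / 0.9144 = 0.16181383 yard ≈ 0.1618 yard (4 s.f.). Final answer: 0.1618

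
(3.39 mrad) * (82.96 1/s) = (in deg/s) 16.11. Check: 1 mrad = 0.001 rad, so 3.39 mrad = 3.39 * 0.001 = 0.00339 rad. 82.96 1/s = 82.96 Hz. Combine: 0.00339 rad * 82.96 Hz = 0.2812344 rad/s. 1 deg/s = 0.017453293 rad/s, so 0.2812344 rad/s = 0.2812344 / 0.017453293 = 16.113544 deg/s ≈ 16.11 deg/s (4 s.f.).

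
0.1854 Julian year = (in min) 9.751e+04. Check: 1 Julian year = 31557600 s, so 0.1854 Julian year = 0.1854 * 31557600 = 5850779 s. 1 min = 60 s, so 5850779 s = 5850779 / 60 = 97512.984 min ≈ 9.751e+04 min (4 s.f.).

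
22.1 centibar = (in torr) 1 centibar = 1000 Pa, so 22.1 centibar = 22.1 * 1000 = 22100 Pa. 1 torr = 133.32237 Pa, so 22100 Pa = 22100 / 133.32237 = 165.76363 torr ≈ 165.8 torr (4 s.f.). Final answer: 165.8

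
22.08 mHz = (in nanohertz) 1 mHz = 0.001 Hz, so 22.08 mHz = 22.08 * 0.001 = 0.02208 Hz. 1 nanohertz = 1e-09 Hz, so 0.02208 Hz = 0.02208 / 1e-09 = 22080000 nanohertz ≈ 2.208e+07 nanohertz (4 s.f.). Final answer: 2.208e+07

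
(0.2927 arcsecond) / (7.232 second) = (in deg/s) 1.124e-05. Check: 1 arcsecond = 4.8481368e-06 rad, so 0.2927 arcsecond = 0.2927 * 4.8481368e-06 = 1.4190496e-06 rad. 7.232 second = 7.232 s. Combine: 1.4190496e-06 rad / 7.232 s = 1.9621815e-07 rad/s. 1 deg/s = 0.017453293 rad/s, so 1.9621815e-07 rad/s = 1.9621815e-07 / 0.017453293 = 1.1242472e-05 deg/s ≈ 1.124e-05 deg/s (4 s.f.).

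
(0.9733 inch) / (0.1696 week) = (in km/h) 1 inch = 0.0254 m, so 0.9733 inch = 0.9733 * 0.0254 = 0.02472182 m. 1 week = 604800 s, so 0.1696 week = 0.1696 * 604800 = 102574.08 s. Combine: 0.02472182 m / 102574.08 s = 2.410143e-07 m/s. 1 km/h = 0.27777778 m/s, so 2.410143e-07 m/s = 2.410143e-07 / 0.27777778 = 8.6765148e-07 km/h ≈ 8.677e-07 km/h (4 s.f.). Final answer: 8.677e-07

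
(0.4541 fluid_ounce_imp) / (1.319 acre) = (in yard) 1 fluid_ounce_imp = 2.8413063e-05 m^3, so 0.4541 fluid_ounce_imp = 0.4541 * 2.8413063e-05 = 1.2902372e-05 m^3. 1 acre = 4046.8564 m^2, so 1.319 acre = 1.319 * 4046.8564 = 5337.8036 m^2. Combine: 1.2902372e-05 m^3 / 5337.8036 m^2 = 2.4171687e-09 m. 1 yard = 0.9144 m, so 2.4171687e-09 m = 2.4171687e-09 / 0.9144 = 2.6434478e-09 yard ≈ 2.643e-09 yard (4 s.f.). Final answer: 2.643e-09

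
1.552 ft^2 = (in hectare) 1.442e-05. Check: 1 ft^2 = 0.09290304 m^2, so 1.552 ft^2 = 1.552 * 0.09290304 = 0.14418552 m^2. 1 hectare = 10000 m^2, so 0.14418552 m^2 = 0.14418552 / 10000 = 1.4418552e-05 hectare ≈ 1.442e-05 hectare (4 s.f.).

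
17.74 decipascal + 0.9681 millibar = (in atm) 0.0009729. Check: 1 decipascal = 0.1 Pa, so 17.74 decipascal = 17.74 * 0.1 = 1.774 Pa. 1 millibar = 100 Pa, so 0.9681 millibar = 0.9681 * 100 = 96.81 Pa. Sum: 1.774 + 96.81 = 98.584 Pa. 1 atm = 101325 Pa, so 98.584 Pa = 98.584 / 101325 = 0.00097294843 atm ≈ 0.0009729 atm (4 s.f.).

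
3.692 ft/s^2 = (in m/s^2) 1 ft/s^2 = 0.3048 m/s^2, so 3.692 ft/s^2 = 3.692 * 0.3048 = 1.1253216 m/s^2. Result: 1.1253216 m/s^2 ≈ 1.125 m/s^2 (4 s.f.). Final answer: 1.125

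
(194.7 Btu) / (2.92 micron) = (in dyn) 1 Btu = 1055.0559 J, so 194.7 Btu = 194.7 * 1055.0559 = 205419.37 J. 1 micron = 1e-06 m, so 2.92 micron = 2.92 * 1e-06 = 2.92e-06 m. Combine: 205419.37 J / 2.92e-06 m = 7.0349101e+10 N. 1 dyn = 1e-05 N, so 7.0349101e+10 N = 7.0349101e+10 / 1e-05 = 7.0349101e+15 dyn ≈ 7.035e+15 dyn (4 s.f.). Final answer: 7.035e+15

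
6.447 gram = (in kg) 0.006447. Check: 1 gram = 0.001 kg, so 6.447 gram = 6.447 * 0.001 = 0.006447 kg. Result: 0.006447 kg.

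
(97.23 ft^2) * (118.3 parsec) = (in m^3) 1 ft^2 = 0.09290304 m^2, so 97.23 ft^2 = 97.23 * 0.09290304 = 9.0329626 m^2. 1 parsec = 3.0856776e+16 m, so 118.3 parsec = 118.3 * 3.0856776e+16 = 3.6503566e+18 m. Combine: 9.0329626 m^2 * 3.6503566e+18 m = 3.2973534e+19 m^3. Result: 3.2973534e+19 m^3 ≈ 3.297e+19 m^3 (4 s.f.). Final answer: 3.297e+19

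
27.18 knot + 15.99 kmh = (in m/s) 18.42. Check: 1 knot = 0.51444444 m/s, so 27.18 knot = 27.18 * 0.51444444 = 13.9826 m/s. 1 kmh = 0.27777778 m/s, so 15.99 kmh = 15.99 * 0.27777778 = 4.4416667 m/s. Sum: 13.9826 + 4.4416667 = 18.424267 m/s. Result: 18.424267 m/s ≈ 18.42 m/s (4 s.f.).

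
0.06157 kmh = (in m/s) 1 kmh = 0.27777778 m/s, so 0.06157 kmh = 0.06157 * 0.27777778 = 0.017102778 m/s. Result: 0.017102778 m/s ≈ 0.0171 m/s (4 s.f.). Final answer: 0.0171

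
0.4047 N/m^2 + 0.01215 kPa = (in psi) 0.001821. Check: 0.4047 N/m^2 = 0.4047 Pa. 1 kPa = 1000 Pa, so 0.01215 kPa = 0.01215 * 1000 = 12.15 Pa. Sum: 0.4047 + 12.15 = 12.5547 Pa. 1 psi = 6894.7573 Pa, so 12.5547 Pa = 12.5547 / 6894.7573 = 0.0018209053 psi ≈ 0.001821 psi (4 s.f.).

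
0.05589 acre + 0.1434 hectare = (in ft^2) 1.787e+04. Check: 1 acre = 4046.8564 m^2, so 0.05589 acre = 0.05589 * 4046.8564 = 226.17881 m^2. 1 hectare = 10000 m^2, so 0.1434 hectare = 0.1434 * 10000 = 1434 m^2. Sum: 226.17881 + 1434 = 1660.1788 m^2. 1 ft^2 = 0.09290304 m^2, so 1660.1788 m^2 = 1660.1788 / 0.09290304 = 17870.016 ft^2 ≈ 1.787e+04 ft^2 (4 s.f.).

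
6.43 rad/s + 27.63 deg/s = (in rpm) 66.01. Check: 6.43 rad/s is already in rad/s. 1 deg/s = 0.017453293 rad/s, so 27.63 deg/s = 27.63 * 0.017453293 = 0.48223447 rad/s. Sum: 6.43 + 0.48223447 = 6.9122345 rad/s. 1 rpm = 0.10471976 rad/s, so 6.9122345 rad/s = 6.9122345 / 0.10471976 = 66.006977 rpm ≈ 66.01 rpm (4 s.f.).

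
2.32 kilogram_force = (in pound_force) 1 kilogram_force = 9.80665 N, so 2.32 kilogram_force = 2.32 * 9.80665 = 22.751428 N. 1 pound_force = 4.4482216 N, so 22.751428 N = 22.751428 / 4.4482216 = 5.1147245 pound_force ≈ 5.115 pound_force (4 s.f.). Final answer: 5.115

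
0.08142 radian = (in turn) 0.01296. Check: 0.08142 radian = 0.08142 rad. 1 turn = 6.2831853 rad, so 0.08142 rad = 0.08142 / 6.2831853 = 0.012958395 turn ≈ 0.01296 turn (4 s.f.).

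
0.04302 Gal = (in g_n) 1 Gal = 0.01 m/s^2, so 0.04302 Gal = 0.04302 * 0.01 = 0.0004302 m/s^2. 1 g_n = 9.80665 m/s^2, so 0.0004302 m/s^2 = 0.0004302 / 9.80665 = 4.3868191e-05 g_n ≈ 4.387e-05 g_n (4 s.f.). Final answer: 4.387e-05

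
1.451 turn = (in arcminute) 3.134e+04. Check: 1 turn = 6.2831853 rad, so 1.451 turn = 1.451 * 6.2831853 = 9.1169019 rad. 1 arcminute = 0.00029088821 rad, so 9.1169019 rad = 9.1169019 / 0.00029088821 = 31341.6 arcminute ≈ 3.134e+04 arcminute (4 s.f.).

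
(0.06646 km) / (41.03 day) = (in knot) 3.644e-05. Check: 1 km = 1000 m, so 0.06646 km = 0.06646 * 1000 = 66.46 m. 1 day = 86400 s, so 41.03 day = 41.03 * 86400 = 3544992 s. Combine: 66.46 m / 3544992 s = 1.8747574e-05 m/s. 1 knot = 0.51444444 m/s, so 1.8747574e-05 m/s = 1.8747574e-05 / 0.51444444 = 3.6442369e-05 knot ≈ 3.644e-05 knot (4 s.f.).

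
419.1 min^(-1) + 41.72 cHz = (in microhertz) 1 min^(-1) = 0.016666667 Hz, so 419.1 min^(-1) = 419.1 * 0.016666667 = 6.985 Hz. 1 cHz = 0.01 Hz, so 41.72 cHz = 41.72 * 0.01 = 0.4172 Hz. Sum: 6.985 + 0.4172 = 7.4022 Hz. 1 microhertz = 1e-06 Hz, so 7.4022 Hz = 7.4022 / 1e-06 = 7402200 microhertz ≈ 7.402e+06 microhertz (4 s.f.). Final answer: 7.402e+06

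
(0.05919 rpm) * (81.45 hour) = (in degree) 1.041e+05. Check: 1 rpm = 0.10471976 rad/s, so 0.05919 rpm = 0.05919 * 0.10471976 = 0.0061983623 rad/s. 1 hour = 3600 s, so 81.45 hour = 81.45 * 3600 = 293220 s. Combine: 0.0061983623 rad/s * 293220 s = 1817.4838 rad. 1 degree = 0.017453293 rad, so 1817.4838 rad = 1817.4838 / 0.017453293 = 104134.15 degree ≈ 1.041e+05 degree (4 s.f.).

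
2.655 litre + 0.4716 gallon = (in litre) 1 litre = 0.001 m^3, so 2.655 litre = 2.655 * 0.001 = 0.002655 m^3. 1 gallon = 0.0037854118 m^3, so 0.4716 gallon = 0.4716 * 0.0037854118 = 0.0017852002 m^3. Sum: 0.002655 + 0.0017852002 = 0.0044402002 m^3. 1 litre = 0.001 m^3, so 0.0044402002 m^3 = 0.0044402002 / 0.001 = 4.4402002 litre ≈ 4.44 litre (4 s.f.). Final answer: 4.44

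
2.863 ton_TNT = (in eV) 1 ton_TNT = 4.184e+09 J, so 2.863 ton_TNT = 2.863 * 4.184e+09 = 1.1978792e+10 J. 1 eV = 1.6021766e-19 J, so 1.1978792e+10 J = 1.1978792e+10 / 1.6021766e-19 = 7.4765739e+28 eV ≈ 7.477e+28 eV (4 s.f.). Final answer: 7.477e+28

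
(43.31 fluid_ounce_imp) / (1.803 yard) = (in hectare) 1 fluid_ounce_imp = 2.8413063e-05 m^3, so 43.31 fluid_ounce_imp = 43.31 * 2.8413063e-05 = 0.0012305697 m^3. 1 yard = 0.9144 m, so 1.803 yard = 1.803 * 0.9144 = 1.6486632 m. Combine: 0.0012305697 m^3 / 1.6486632 m = 0.00074640456 m^2. 1 hectare = 10000 m^2, so 0.00074640456 m^2 = 0.00074640456 / 10000 = 7.4640456e-08 hectare ≈ 7.464e-08 hectare (4 s.f.). Final answer: 7.464e-08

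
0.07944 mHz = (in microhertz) 79.44. Check: 1 mHz = 0.001 Hz, so 0.07944 mHz = 0.07944 * 0.001 = 7.944e-05 Hz. 1 microhertz = 1e-06 Hz, so 7.944e-05 Hz = 7.944e-05 / 1e-06 = 79.44 microhertz.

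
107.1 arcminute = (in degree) 1 arcminute = 0.00029088821 rad, so 107.1 arcminute = 107.1 * 0.00029088821 = 0.031154127 rad. 1 degree = 0.017453293 rad, so 0.031154127 rad = 0.031154127 / 0.017453293 = 1.785 degree. Final answer: 1.785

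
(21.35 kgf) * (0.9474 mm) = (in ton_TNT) 4.741e-11. Check: 1 kgf = 9.80665 N, so 21.35 kgf = 21.35 * 9.80665 = 209.37198 N. 1 mm = 0.001 m, so 0.9474 mm = 0.9474 * 0.001 = 0.0009474 m. Combine: 209.37198 N * 0.0009474 m = 0.19835901 J. 1 ton_TNT = 4.184e+09 J, so 0.19835901 J = 0.19835901 / 4.184e+09 = 4.7408942e-11 ton_TNT ≈ 4.741e-11 ton_TNT (4 s.f.).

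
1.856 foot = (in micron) 5.657e+05. Check: 1 foot = 0.3048 m, so 1.856 foot = 1.856 * 0.3048 = 0.5657088 m. 1 micron = 1e-06 m, so 0.5657088 m = 0.5657088 / 1e-06 = 565708.8 micron ≈ 5.657e+05 micron (4 s.f.).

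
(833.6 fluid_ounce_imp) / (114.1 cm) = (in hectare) 2.076e-06. Check: 1 fluid_ounce_imp = 2.8413063e-05 m^3, so 833.6 fluid_ounce_imp = 833.6 * 2.8413063e-05 = 0.023685129 m^3. 1 cm = 0.01 m, so 114.1 cm = 114.1 * 0.01 = 1.141 m. Combine: 0.023685129 m^3 / 1.141 m = 0.02075822 m^2. 1 hectare = 10000 m^2, so 0.02075822 m^2 = 0.02075822 / 10000 = 2.075822e-06 hectare ≈ 2.076e-06 hectare (4 s.f.).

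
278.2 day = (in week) 39.74. Check: 1 day = 86400 s, so 278.2 day = 278.2 * 86400 = 24036480 s. 1 week = 604800 s, so 24036480 s = 24036480 / 604800 = 39.742857 week ≈ 39.74 week (4 s.f.).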